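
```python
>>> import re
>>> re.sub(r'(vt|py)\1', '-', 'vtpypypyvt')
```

'vt-pyvt'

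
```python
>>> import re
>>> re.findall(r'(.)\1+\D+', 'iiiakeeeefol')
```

['i']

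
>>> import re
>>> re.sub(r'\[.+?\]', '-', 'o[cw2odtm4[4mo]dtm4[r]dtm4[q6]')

'o-dtm4-dtm4-'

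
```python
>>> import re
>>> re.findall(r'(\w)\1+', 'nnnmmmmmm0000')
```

A backreference is literal: `\1` must see the identical characters the first group matched.
Matches: at [0:3] match 'nnn', group 1 = 'n'; at [3:9] match 'mmmmmm', group 1 = 'm'; at [9:13] match '0000', group 1 = '0'.
One capturing group, so `findall` returns just the captured substring from each match — 3 in all.

['n', 'm', '0']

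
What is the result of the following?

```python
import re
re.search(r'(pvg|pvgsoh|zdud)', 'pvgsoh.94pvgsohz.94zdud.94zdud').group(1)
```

'pvg'

Branches in `(...|...)` are attempted left-to-right; the first branch that allows the whole pattern to succeed is taken.
Unlike `match`, `search` isn't anchored — it looks for the pattern anywhere in the string.
The match spans [0:3] → 'pvg'.
Captured: group 1 = 'pvg'.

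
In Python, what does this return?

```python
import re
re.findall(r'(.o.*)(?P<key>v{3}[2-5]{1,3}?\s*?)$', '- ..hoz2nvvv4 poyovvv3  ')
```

[('hoz2nvvv4 poyo', 'vvv3  ')]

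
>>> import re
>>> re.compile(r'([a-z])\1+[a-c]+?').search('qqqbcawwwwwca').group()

`\1` has to match the exact text group 1 already captured.
`re.search` scans for the first position where the pattern succeeds.
The match spans [0:4] → 'qqqb'.
Captured: group 1 = 'q'.

'qqqb'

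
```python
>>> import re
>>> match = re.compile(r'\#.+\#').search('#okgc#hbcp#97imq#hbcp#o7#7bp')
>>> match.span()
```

`search` walks the string left to right and returns the first match it finds.
The match spans [0:25] → '#okgc#hbcp#97imq#hbcp#o7#'.

(0, 25)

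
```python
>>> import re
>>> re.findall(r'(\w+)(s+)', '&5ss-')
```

This matches one or more of a word character (captured); then one or more of a literal 's' (captured).
Scanning left to right: at [1:4] match '5ss', groups = ('5s', 's').
2 groups means the one result is a tuple of 2 captured strings — 1 here.

[('5s', 's')]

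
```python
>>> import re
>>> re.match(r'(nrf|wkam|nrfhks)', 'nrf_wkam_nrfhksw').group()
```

'nrf'

`re.match` won't scan ahead — the pattern has to work from the very first character.
The match spans [0:3] → 'nrf'.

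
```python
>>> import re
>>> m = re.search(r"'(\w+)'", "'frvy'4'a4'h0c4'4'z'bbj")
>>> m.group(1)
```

'frvy'

The match spans [0:6] → "'frvy'".
Captured: group 1 = 'frvy'.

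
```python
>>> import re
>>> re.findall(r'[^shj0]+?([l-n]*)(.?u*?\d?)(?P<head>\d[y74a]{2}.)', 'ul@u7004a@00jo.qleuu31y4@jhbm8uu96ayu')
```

[('', '70', '04a@'), ('l', 'euu3', '1y4@'), ('m', '8uu9', '6ayu')]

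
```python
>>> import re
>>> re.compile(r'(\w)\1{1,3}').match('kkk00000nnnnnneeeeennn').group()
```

'kkk'

With `match`, the pattern is implicitly anchored at the beginning.
The match spans [0:3] → 'kkk'.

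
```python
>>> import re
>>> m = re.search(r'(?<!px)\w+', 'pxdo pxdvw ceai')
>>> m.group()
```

The negative lookahead/lookbehind blocks any match where the forbidden context is present.
The match spans [0:4] → 'pxdo'.

'pxdo'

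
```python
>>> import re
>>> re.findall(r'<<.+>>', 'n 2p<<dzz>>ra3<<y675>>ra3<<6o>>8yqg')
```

['<<dzz>>ra3<<y675>>ra3<<6o>>']

Walking the string: at [4:31] → '<<dzz>>ra3<<y675>>ra3<<6o>>'.
Since nothing is captured, `findall` lists the 1 matched substring directly.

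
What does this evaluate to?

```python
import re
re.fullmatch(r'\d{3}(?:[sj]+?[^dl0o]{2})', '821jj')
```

None

The pattern matches exactly 3 of a digit; then one or more of one of [sj] (lazy), then exactly 2 of any character except [dl0o] (non-capturing group).
For `fullmatch`, every character of the input must be accounted for by the pattern.
Here the pattern can't cover the whole string, so the call returns None.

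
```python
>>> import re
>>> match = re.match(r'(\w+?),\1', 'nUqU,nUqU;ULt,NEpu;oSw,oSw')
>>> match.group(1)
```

The match spans [0:9] → 'nUqU,nUqU'.
Captured: group 1 = 'nUqU'.

'nUqU'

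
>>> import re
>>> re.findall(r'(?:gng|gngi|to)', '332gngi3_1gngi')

['gng', 'gng']

Branches in `(...|...)` are attempted left-to-right; the first branch that allows the whole pattern to succeed is taken.
Walking the string: at [3:6] → 'gng'; at [10:13] → 'gng'.
`findall` yields the raw match text (2 of them) because the pattern has no groups.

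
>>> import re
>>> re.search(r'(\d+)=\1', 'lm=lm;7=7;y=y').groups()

After group 1 captures some text, `\1` only succeeds where that same text appears again.
`re.search` scans for the first position where the pattern succeeds.
The match spans [6:9] → '7=7'.
Captured: group 1 = '7'.

('7',)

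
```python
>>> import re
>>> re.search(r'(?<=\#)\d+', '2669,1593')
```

Because the assertion is zero-width, the text it checks is not consumed and won't appear in the result.
`re.search` scans for the first position where the pattern succeeds.
Here the pattern never matches, so the call returns None.

None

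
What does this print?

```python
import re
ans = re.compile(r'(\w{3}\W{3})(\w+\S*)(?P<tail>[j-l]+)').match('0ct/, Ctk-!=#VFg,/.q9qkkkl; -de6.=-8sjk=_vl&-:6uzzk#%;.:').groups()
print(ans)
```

This matches exactly 3 of a word character, then exactly 3 of a non-word character (captured); then one or more of a word character, then zero or more of a non-whitespace character (captured); then one or more of a character in [j-l] (captured as 'tail').
`re.match` won't scan ahead — the pattern has to work from the very first character.
The match spans [0:26] → '0ct/, Ctk-!=#VFg,/.q9qkkkl'.
Captured: group 1 = '0ct/, ', group 2 = 'Ctk-!=#VFg,/.q9qkkk', group 3 = 'l'.

('0ct/, ', 'Ctk-!=#VFg,/.q9qkkk', 'l')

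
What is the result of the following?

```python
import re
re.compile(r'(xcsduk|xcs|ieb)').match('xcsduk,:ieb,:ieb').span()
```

(0, 6)

The regex engine tests alternatives in the order written; an earlier branch that matches wins even if a later one would match more.
`re.match` only tries the pattern at the start of the string.
The match spans [0:6] → 'xcsduk'.
Captured: group 1 = 'xcsduk'.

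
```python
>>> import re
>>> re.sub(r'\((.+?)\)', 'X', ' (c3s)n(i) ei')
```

Because the quantifier is non-greedy, it stops expanding at the earliest point where the rest of the pattern can succeed.
Each match is replaced by 'X'.

' XnX ei'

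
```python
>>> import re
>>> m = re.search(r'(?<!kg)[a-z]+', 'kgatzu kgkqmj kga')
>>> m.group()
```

The negative lookaround is zero-width — it rules out positions where the adjacent text would match, without consuming anything.
`re.search` scans for the first position where the pattern succeeds.
The match spans [0:6] → 'kgatzu'.

'kgatzu'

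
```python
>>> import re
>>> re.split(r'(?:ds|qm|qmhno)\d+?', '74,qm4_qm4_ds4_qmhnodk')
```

['74,', '_', '_', '_qmhnodk']

Splitting on the pattern gives 4 pieces.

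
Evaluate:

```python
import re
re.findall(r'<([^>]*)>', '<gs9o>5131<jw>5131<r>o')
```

['gs9o', 'jw', 'r']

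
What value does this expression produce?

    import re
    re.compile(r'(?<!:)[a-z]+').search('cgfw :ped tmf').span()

(0, 4)

`(?!…)`/`(?<!…)` only lets a position through if the neighbouring text does NOT match; no characters are consumed.
`re.search` tries every starting position until one works.
The match spans [0:4] → 'cgfw'.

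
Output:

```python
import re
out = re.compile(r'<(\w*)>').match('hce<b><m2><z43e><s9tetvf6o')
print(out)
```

With `match`, the pattern is implicitly anchored at the beginning.
Here the pattern fails at index 0, so the call returns None.

None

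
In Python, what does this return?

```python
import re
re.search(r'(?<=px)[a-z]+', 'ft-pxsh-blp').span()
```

(5, 7)

The `(?=…)`/`(?<=…)` assertion just peeks at neighbouring text; it doesn't advance the match position.
The match spans [5:7] → 'sh'.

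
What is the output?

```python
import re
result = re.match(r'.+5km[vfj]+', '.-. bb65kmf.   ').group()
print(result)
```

Pattern: one or more of any character; then the literal '5km', then one or more of one of [vfj].
`re.match` won't scan ahead — the pattern has to work from the very first character.
The match spans [0:11] → '.-. bb65kmf'.

.-. bb65kmf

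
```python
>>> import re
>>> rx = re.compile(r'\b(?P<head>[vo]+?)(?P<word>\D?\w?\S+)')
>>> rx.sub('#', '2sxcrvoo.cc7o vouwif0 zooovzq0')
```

'2sxcrvoo.cc7o # zooovzq0'

The pattern matches a word boundary (`\b`, zero-width); then one or more of one of [vo] (lazy) (captured as 'head'); then optionally a non-digit, then optionally a word character, then one or more of a non-whitespace character (captured as 'word').
Matches: at [14:21] → 'vouwif0'.
Each match is replaced by '#'.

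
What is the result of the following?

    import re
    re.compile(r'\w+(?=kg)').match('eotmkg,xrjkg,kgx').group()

`re.match` won't scan ahead — the pattern has to work from the very first character.
The match spans [0:4] → 'eotm'.

'eotm'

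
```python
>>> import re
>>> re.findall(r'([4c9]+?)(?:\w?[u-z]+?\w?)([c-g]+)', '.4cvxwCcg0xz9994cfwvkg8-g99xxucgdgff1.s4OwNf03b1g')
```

[('4', 'cg'), ('9994c', 'g'), ('9', 'cgdgff'), ('4', 'f')]

The pattern matches one or more of one of [4c9] (lazy) (captured); then optionally a word character, then one or more of a character in [u-z] (lazy), then optionally a word character (non-capturing group); then one or more of a character in [c-g] (captured).
Because the quantifier is non-greedy, it stops expanding at the earliest point where the rest of the pattern can succeed.
Scanning left to right: at [1:9] match '4cvxwCcg', groups = ('4', 'cg'); at [12:22] match '9994cfwvkg', groups = ('9994c', 'g'); at [25:36] match '99xxucgdgff', groups = ('9', 'cgdgff'); at [39:44] match '4OwNf', groups = ('4', 'f').
`findall` packs the 2 group values into a tuple for every match.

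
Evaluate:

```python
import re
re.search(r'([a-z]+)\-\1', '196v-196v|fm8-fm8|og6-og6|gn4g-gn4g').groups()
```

A backreference is literal: `\1` must see the identical characters the first group matched.
`re.search` tries every starting position until one works.
The match spans [29:32] → 'g-g'.
Captured: group 1 = 'g'.

('g',)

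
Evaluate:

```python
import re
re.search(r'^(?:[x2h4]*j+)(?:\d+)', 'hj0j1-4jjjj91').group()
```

'hj0'

Pattern: anchored at the start of the string; then zero or more of one of [x2h4], then one or more of a literal 'j' (non-capturing group); then one or more of a digit (non-capturing group).
Unlike `match`, `search` isn't anchored — it looks for the pattern anywhere in the string.
The match spans [0:3] → 'hj0'.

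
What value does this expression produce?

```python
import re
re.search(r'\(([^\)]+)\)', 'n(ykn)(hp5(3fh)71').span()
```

The match spans [1:6] → '(ykn)'.

(1, 6)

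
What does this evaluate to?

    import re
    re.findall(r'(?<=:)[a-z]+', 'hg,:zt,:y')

['zt', 'y']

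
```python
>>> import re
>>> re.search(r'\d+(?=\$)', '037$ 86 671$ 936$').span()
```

(0, 3)

The lookaround is zero-width — it requires the adjacent text to match without consuming it, so the asserted text isn't part of the match.
Unlike `match`, `search` isn't anchored — it looks for the pattern anywhere in the string.
The match spans [0:3] → '037'.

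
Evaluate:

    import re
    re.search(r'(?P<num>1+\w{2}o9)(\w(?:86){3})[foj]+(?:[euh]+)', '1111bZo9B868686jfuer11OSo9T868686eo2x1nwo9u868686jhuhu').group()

Pattern: one or more of the literal '1', then exactly 2 of a word character, then the literal 'o9' (captured as 'num'); then a word character, then the literal '86' repeated 3 times (captured); then one or more of one of [foj]; then one or more of one of [euh] (non-capturing group).
Unlike `match`, `search` isn't anchored — it looks for the pattern anywhere in the string.
The match spans [0:19] → '1111bZo9B868686jfue'.
Captured: group 1 = '1111bZo9', group 2 = 'B868686'.

'1111bZo9B868686jfue'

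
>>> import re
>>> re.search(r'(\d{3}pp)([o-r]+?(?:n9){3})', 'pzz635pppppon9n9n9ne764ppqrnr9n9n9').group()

'635pppppon9n9n9'

This matches exactly 3 of a digit, then the literal 'pp' (captured); then one or more of a character in [o-r] (lazy), then the literal 'n9' repeated 3 times (captured).
`re.search` scans for the first position where the pattern succeeds.
The match spans [3:18] → '635pppppon9n9n9'.
Captured: group 1 = '635pp', group 2 = 'pppon9n9n9'.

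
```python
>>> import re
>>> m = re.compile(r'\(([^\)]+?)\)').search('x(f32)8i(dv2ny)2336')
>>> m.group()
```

'(f32)'

The match spans [1:6] → '(f32)'.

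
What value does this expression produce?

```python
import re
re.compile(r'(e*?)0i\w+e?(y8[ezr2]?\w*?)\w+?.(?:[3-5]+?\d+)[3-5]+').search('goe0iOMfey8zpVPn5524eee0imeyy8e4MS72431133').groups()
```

('e', 'y8e')

The match spans [2:42] → 'e0iOMfey8zpVPn5524eee0imeyy8e4MS72431133'.
Captured: group 1 = 'e', group 2 = 'y8e'.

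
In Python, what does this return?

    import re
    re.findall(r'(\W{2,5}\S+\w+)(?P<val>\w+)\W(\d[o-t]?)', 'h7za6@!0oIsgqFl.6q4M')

[('@!0oIsgqF', 'l', '6q')]

Multiple groups make `findall` return tuples — one 3-tuple for the one match.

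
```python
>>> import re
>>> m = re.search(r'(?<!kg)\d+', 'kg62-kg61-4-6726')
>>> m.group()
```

The negative lookaround is zero-width — it rules out positions where the adjacent text would match, without consuming anything.
Unlike `match`, `search` isn't anchored — it looks for the pattern anywhere in the string.
The match spans [3:4] → '2'.

'2'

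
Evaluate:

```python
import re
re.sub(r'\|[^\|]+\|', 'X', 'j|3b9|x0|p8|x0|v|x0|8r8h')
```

Matches: at [1:6] → '|3b9|'; at [8:12] → '|p8|'; at [14:17] → '|v|'.
`sub` substitutes 'X' at each match site.

'jXx0Xx0Xx0|8r8h'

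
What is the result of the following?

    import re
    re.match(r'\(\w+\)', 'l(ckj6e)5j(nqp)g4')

None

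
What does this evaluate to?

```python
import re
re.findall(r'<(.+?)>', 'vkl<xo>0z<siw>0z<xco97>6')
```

With the lazy modifier that quantifier settles for the fewest repetitions that let the rest of the pattern succeed (the atoms after it are unaffected and can still be greedy).
One capturing group, so `findall` returns just the captured substring from each match — 3 in all.

['xo', 'siw', 'xco97']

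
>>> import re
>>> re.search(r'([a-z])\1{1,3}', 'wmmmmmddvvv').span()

A backreference is literal: `\1` must see the identical characters the first group matched.
`re.search` tries every starting position until one works.
The match spans [1:5] → 'mmmm'.
Captured: group 1 = 'm'.

(1, 5)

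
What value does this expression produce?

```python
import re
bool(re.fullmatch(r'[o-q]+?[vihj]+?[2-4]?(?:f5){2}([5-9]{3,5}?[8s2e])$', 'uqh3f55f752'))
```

False

`fullmatch` succeeds only if the pattern covers the string from start to end.
Here the pattern can't cover the whole string, so the call returns None, and `bool(None)` is False.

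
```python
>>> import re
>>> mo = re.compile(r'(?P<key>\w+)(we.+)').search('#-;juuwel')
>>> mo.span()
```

The match spans [3:9] → 'juuwel'.

(3, 9)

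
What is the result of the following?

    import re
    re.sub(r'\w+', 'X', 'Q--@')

The pattern matches one or more of a word character.
`sub` substitutes 'X' at each match site.

'X--@'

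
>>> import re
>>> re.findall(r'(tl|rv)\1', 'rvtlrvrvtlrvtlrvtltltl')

['rv', 'tl']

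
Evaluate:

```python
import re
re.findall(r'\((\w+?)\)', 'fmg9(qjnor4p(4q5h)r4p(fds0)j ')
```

['4q5h', 'fds0']

Scanning left to right: at [12:18] match '(4q5h)', group 1 = '4q5h'; at [21:27] match '(fds0)', group 1 = 'fds0'.
With a single group, `findall` returns only what that group captured — 2 items.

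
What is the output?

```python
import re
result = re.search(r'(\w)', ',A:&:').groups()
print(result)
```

('A',)

The match spans [1:2] → 'A'.
Captured: group 1 = 'A'.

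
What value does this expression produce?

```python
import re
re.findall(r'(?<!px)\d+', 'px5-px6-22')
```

The negative lookahead/lookbehind blocks any match where the forbidden context is present.
`findall` yields the raw match text (1 of them) because the pattern has no groups.

['22']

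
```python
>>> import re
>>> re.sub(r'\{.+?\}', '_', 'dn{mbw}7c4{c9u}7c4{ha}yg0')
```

'dn_7c4_7c4_yg0'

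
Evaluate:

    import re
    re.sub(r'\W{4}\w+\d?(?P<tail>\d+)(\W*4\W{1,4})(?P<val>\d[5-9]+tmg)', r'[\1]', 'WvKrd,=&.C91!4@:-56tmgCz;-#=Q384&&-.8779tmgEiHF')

'WvKrd[1]Cz[8]EiHF'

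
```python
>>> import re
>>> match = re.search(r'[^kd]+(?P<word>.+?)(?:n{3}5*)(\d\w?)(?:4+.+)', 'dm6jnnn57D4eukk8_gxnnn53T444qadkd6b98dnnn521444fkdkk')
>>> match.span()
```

This matches one or more of any character except [kd]; then one or more of any character (lazy) (captured as 'word'); then exactly 3 of the literal 'n', then zero or more of a literal '5' (non-capturing group); then a digit, then optionally a word character (captured); then one or more of a literal '4', then one or more of any character (non-capturing group).
`re.search` tries every starting position until one works.
The match spans [1:52] → 'm6jnnn57D4eukk8_gxnnn53T444qadkd6b98dnnn521444fkdkk'.
Captured: group 1 = 'kk8_gx', group 2 = '3T'.

(1, 52)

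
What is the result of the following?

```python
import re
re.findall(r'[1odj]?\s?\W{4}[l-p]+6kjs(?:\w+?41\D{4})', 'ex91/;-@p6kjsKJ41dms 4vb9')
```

['1/;-@p6kjsKJ41dms ']

This matches optionally one of [1odj], then optionally whitespace, then exactly 4 of a non-word character; then one or more of a character in [l-p], then the literal '6', then the literal 'kjs'; then one or more of a word character (lazy), then the literal '41', then exactly 4 of a non-digit (non-capturing group).
Matches: at [3:21] → '1/;-@p6kjsKJ41dms '.
Since nothing is captured, `findall` lists the 1 matched substring directly.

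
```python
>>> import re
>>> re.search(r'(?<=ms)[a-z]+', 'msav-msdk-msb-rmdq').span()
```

(2, 4)

Lookahead/lookbehind check context without consuming it, so the matched span excludes the asserted characters.
The match spans [2:4] → 'av'.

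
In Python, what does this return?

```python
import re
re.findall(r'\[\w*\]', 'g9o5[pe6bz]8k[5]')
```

['[pe6bz]', '[5]']

Walking the string: at [4:11] → '[pe6bz]'; at [13:16] → '[5]'.
No capturing groups, so `findall` returns the 2 full match strings.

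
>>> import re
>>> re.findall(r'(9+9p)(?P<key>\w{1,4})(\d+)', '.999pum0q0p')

[('999p', 'um0q', '0')]

Pattern: one or more of the literal '9', then the literal '9p' (captured); then 1 to 4 of a word character (captured as 'key'); then one or more of a digit (captured).
Matches: at [1:10] match '999pum0q0', groups = ('999p', 'um0q', '0').
With 3 capturing groups, `findall` returns a 3-tuple per match.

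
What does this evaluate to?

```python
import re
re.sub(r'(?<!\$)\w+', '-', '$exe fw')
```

'$e- -'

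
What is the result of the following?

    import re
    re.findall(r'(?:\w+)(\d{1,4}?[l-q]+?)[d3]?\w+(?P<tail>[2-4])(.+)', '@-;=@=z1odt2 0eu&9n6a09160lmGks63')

Multiple groups make `findall` return tuples — one 3-tuple for the one match.

[('1o', '2', ' 0eu&9n6a09160lmGks63')]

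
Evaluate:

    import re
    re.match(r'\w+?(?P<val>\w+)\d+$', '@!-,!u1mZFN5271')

The pattern matches one or more of a word character (lazy); then one or more of a word character (captured as 'val'); then one or more of a digit; then anchored at the end.
`re.match` won't scan ahead — the pattern has to work from the very first character.
Here the pattern fails at index 0, so the call returns None.

None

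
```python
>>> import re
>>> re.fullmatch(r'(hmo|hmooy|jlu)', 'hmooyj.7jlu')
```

`re.fullmatch` is like wrapping the pattern in `^…$` (in single-line mode).
Here there's no way to consume every character, so the call returns None.

None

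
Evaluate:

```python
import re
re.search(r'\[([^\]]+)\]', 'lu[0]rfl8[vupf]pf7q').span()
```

`re.search` tries every starting position until one works.
The match spans [2:5] → '[0]'.
Captured: group 1 = '0'.

(2, 5)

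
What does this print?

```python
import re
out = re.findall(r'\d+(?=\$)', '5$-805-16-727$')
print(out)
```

Lookahead/lookbehind check context without consuming it, so the matched span excludes the asserted characters.
With no groups in the pattern, `findall` gives back each whole match — 2 here.

['5', '727']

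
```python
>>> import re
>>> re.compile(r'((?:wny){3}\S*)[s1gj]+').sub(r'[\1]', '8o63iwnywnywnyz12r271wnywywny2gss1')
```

The pattern matches the literal 'wny' repeated 3 times, then zero or more of a non-whitespace character (captured); then one or more of one of [s1gj].
Each match is replaced using the text its own group 1 captured.

'8o63i[wnywnywnyz12r271wnywywny2gss]'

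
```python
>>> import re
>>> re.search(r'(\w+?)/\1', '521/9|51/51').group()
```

'51/51'

After group 1 captures some text, `\1` only succeeds where that same text appears again.
The match spans [6:11] → '51/51'.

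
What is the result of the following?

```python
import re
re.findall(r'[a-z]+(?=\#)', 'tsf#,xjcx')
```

The `(?=…)`/`(?<=…)` assertion just peeks at neighbouring text; it doesn't advance the match position.
`findall` yields the raw match text (1 of them) because the pattern has no groups.

['tsf']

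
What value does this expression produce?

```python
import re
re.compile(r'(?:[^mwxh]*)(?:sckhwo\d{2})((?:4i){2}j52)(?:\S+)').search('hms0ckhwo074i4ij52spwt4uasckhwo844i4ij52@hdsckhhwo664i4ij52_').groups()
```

('4i4ij52',)

The pattern matches zero or more of any character except [mwxh] (non-capturing group); then the literal 'sck', then the literal 'hwo', then exactly 2 of a digit (non-capturing group); then the literal '4i' repeated 2 times, then the literal 'j52' (captured); then one or more of a non-whitespace character (non-capturing group).
`search` walks the string left to right and returns the first match it finds.
The match spans [21:60] → 't4uasckhwo844i4ij52@hdsckhhwo664i4ij52_'.
Captured: group 1 = '4i4ij52'.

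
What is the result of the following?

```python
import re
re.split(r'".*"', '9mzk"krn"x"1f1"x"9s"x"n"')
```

['9mzk', '']

Matches to split on: at [4:24] → '"krn"x"1f1"x"9s"x"n"'.
The string is cut at each match, leaving 2 pieces.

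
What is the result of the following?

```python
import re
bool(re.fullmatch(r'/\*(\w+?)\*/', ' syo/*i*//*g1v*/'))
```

False

For `fullmatch`, every character of the input must be accounted for by the pattern.
Here the pattern can't cover the whole string, so the call returns None, and `bool(None)` is False.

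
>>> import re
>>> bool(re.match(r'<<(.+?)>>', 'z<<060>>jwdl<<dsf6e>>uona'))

`match` is anchored at position 0; if the pattern doesn't fit there, it returns None.
Here the pattern fails at index 0, so the call returns None, and `bool(None)` is False.

False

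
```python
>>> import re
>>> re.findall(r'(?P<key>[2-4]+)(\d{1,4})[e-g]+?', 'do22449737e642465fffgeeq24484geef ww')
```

[('2244', '9737'), ('424', '65'), ('244', '84')]

The pattern matches one or more of a character in [2-4] (captured as 'key'); then 1 to 4 of a digit (captured); then one or more of a character in [e-g] (lazy).
Walking the string: at [2:11] match '22449737e', groups = ('2244', '9737'); at [12:18] match '42465f', groups = ('424', '65'); at [24:30] match '24484g', groups = ('244', '84').
With 2 capturing groups, `findall` returns a 2-tuple per match.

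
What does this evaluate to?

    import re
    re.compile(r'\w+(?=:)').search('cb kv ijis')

None

The lookaround is zero-width — it requires the adjacent text to match without consuming it, so the asserted text isn't part of the match.
Here nothing in the string fits, so the call returns None.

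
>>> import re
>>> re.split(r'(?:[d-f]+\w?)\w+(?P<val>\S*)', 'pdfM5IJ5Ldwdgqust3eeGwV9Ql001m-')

['p', '-', '']

With a capturing group present, the delimiter's captured portion is kept in the result list.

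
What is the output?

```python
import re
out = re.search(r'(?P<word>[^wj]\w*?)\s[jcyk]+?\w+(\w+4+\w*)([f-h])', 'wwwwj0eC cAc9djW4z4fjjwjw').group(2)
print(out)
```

z4

Pattern: any character except [wj], then zero or more of a word character (lazy) (captured as 'word'); then whitespace, then one or more of one of [jcyk] (lazy), then one or more of a word character; then one or more of a word character, then one or more of a literal '4', then zero or more of a word character (captured); then a character in [f-h] (captured).
`re.search` tries every starting position until one works.
The match spans [5:20] → '0eC cAc9djW4z4f'.
Captured: group 1 = '0eC', group 2 = 'z4', group 3 = 'f'.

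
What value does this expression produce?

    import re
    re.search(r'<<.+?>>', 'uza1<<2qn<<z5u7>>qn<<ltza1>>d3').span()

(4, 17)

Lazy quantifiers expand one character at a time until the remainder of the pattern can match.
`re.search` tries every starting position until one works.
The match spans [4:17] → '<<2qn<<z5u7>>'.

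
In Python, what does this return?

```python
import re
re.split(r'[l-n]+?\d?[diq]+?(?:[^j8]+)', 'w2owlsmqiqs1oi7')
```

Pattern: one or more of a character in [l-n] (lazy), then optionally a digit, then one or more of one of [diq] (lazy); then one or more of any character except [j8] (non-capturing group).
Matches to split on: at [6:15] → 'mqiqs1oi7'.
`split` removes every match and returns the 2 fragments in between.

['w2owls', '']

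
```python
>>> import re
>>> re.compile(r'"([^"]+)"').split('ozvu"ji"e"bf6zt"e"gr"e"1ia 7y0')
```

['ozvu', 'ji', 'e', 'bf6zt', 'e', 'gr', 'e"1ia 7y0']

Matches to split on: at [4:8] → '"ji"'; at [9:16] → '"bf6zt"'; at [17:21] → '"gr"'.
`re.split` interleaves the captured-group text with the surrounding fragments.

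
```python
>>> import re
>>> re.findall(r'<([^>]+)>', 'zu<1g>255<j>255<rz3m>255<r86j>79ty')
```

With a single group, `findall` returns only what that group captured — 4 items.

['1g', 'j', 'rz3m', 'r86j']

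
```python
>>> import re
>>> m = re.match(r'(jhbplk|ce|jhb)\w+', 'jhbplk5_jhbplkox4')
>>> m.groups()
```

The match spans [0:17] → 'jhbplk5_jhbplkox4'.
Captured: group 1 = 'jhbplk'.

('jhbplk',)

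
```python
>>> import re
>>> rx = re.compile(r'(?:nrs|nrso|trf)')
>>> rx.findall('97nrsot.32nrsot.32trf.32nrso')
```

['nrs', 'nrs', 'trf', 'nrs']

Alternation tries branches left to right and keeps the first one that lets the overall match succeed at that position.
Matches: at [2:5] → 'nrs'; at [10:13] → 'nrs'; at [18:21] → 'trf'; at [24:27] → 'nrs'.
`findall` yields the raw match text (4 of them) because the pattern has no groups.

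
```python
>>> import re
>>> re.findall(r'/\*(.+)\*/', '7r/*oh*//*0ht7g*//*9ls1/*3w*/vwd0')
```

Matches: at [2:29] match '/*oh*//*0ht7g*//*9ls1/*3w*/', group 1 = 'oh*//*0ht7g*//*9ls1/*3w'.
With a single group, `findall` returns only what that group captured — 1 item.

['oh*//*0ht7g*//*9ls1/*3w']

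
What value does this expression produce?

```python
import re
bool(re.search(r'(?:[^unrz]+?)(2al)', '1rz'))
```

Pattern: one or more of any character except [unrz] (lazy) (non-capturing group); then a literal '2', then the literal 'al' (captured).
`re.search` tries every starting position until one works.
Here the pattern never matches, so the call returns None, and `bool(None)` is False.

False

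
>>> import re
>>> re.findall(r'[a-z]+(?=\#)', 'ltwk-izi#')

['izi']

The positive lookaround only admits positions where the adjacent text matches; those characters stay outside the span.
No capturing groups, so `findall` returns the 1 full match string.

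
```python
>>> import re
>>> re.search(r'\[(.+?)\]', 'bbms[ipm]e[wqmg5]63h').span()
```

(4, 9)

The match spans [4:9] → '[ipm]'.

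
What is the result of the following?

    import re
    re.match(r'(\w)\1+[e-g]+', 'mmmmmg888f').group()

`re.match` only tries the pattern at the start of the string.
The match spans [0:6] → 'mmmmmg'.

'mmmmmg'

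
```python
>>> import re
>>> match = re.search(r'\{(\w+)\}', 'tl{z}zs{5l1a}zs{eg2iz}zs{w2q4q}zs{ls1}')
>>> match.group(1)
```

'z'

Unlike `match`, `search` isn't anchored — it looks for the pattern anywhere in the string.
The match spans [2:5] → '{z}'.
Captured: group 1 = 'z'.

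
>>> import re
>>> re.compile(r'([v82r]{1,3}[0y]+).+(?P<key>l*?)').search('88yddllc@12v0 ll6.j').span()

(0, 19)

Pattern: 1 to 3 of one of [v82r], then one or more of one of [0y] (captured); then one or more of any character; then zero or more of a literal 'l' (lazy) (captured as 'key').
`re.search` tries every starting position until one works.
The match spans [0:19] → '88yddllc@12v0 ll6.j'.
Captured: group 1 = '88y', group 2 = ''.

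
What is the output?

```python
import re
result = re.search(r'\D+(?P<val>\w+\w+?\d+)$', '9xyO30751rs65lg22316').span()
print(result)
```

(1, 20)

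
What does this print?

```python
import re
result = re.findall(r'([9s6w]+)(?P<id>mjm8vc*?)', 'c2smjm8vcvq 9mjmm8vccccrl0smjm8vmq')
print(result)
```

[('s', 'mjm8v'), ('s', 'mjm8v')]

The pattern matches one or more of one of [9s6w] (captured); then the literal 'mj', then the literal 'm8v', then zero or more of the literal 'c' (lazy) (captured as 'id').
A `+?`/`*?`/`{m,n}?` starts at its minimum and grows only as far as needed for what follows to match.
Walking the string: at [2:8] match 'smjm8v', groups = ('s', 'mjm8v'); at [26:32] match 'smjm8v', groups = ('s', 'mjm8v').
`findall` packs the 2 group values into a tuple for every match.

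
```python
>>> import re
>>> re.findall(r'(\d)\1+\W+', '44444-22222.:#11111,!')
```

['4', '2', '1']

After group 1 captures some text, `\1` only succeeds where that same text appears again.
With a single group, `findall` returns only what that group captured — 3 items.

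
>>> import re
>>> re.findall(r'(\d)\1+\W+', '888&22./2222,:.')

After group 1 captures some text, `\1` only succeeds where that same text appears again.
With a single group, `findall` returns only what that group captured — 3 items.

['8', '2', '2']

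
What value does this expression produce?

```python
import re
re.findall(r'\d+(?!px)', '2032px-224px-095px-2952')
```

['203', '22', '09', '2952']

`(?!…)`/`(?<!…)` only lets a position through if the neighbouring text does NOT match; no characters are consumed.
Scanning left to right: at [0:3] → '203'; at [7:9] → '22'; at [13:15] → '09'; at [19:23] → '2952'.
`findall` yields the raw match text (4 of them) because the pattern has no groups.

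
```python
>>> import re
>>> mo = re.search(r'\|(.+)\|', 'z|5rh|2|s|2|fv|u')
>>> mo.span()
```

`search` walks the string left to right and returns the first match it finds.
The match spans [1:15] → '|5rh|2|s|2|fv|'.
Captured: group 1 = '5rh|2|s|2|fv'.

(1, 15)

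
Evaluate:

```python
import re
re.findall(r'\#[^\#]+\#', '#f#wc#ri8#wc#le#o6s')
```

['#f#', '#ri8#', '#le#']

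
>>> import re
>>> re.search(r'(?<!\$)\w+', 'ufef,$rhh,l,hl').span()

(0, 4)

The negative lookahead/lookbehind blocks any match where the forbidden context is present.
`re.search` scans for the first position where the pattern succeeds.
The match spans [0:4] → 'ufef'.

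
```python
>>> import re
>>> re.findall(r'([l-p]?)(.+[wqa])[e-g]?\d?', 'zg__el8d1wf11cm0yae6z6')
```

[('', 'zg__el8d1wf11cm0ya')]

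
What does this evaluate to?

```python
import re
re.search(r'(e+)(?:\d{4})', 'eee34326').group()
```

The match spans [0:7] → 'eee3432'.

'eee3432'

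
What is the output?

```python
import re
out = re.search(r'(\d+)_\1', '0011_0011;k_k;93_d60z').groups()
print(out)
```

The backreference `\1` re-matches whatever the first group consumed, character for character.
`re.search` scans for the first position where the pattern succeeds.
The match spans [0:9] → '0011_0011'.
Captured: group 1 = '0011'.

('0011',)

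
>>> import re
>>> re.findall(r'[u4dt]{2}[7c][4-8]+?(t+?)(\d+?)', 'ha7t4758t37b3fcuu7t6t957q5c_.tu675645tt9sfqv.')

[('t', '3')]

The pattern matches exactly 2 of one of [u4dt], then one of [7c], then one or more of a character in [4-8] (lazy); then one or more of a literal 't' (lazy) (captured); then one or more of a digit (lazy) (captured).
Lazy quantifiers expand one character at a time until the remainder of the pattern can match.
Matches: at [3:10] match 't4758t3', groups = ('t', '3').
Multiple groups make `findall` return tuples — one 2-tuple for the one match.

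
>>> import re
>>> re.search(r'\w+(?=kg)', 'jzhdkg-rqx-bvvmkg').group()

'jzhd'

The `(?=…)`/`(?<=…)` assertion just peeks at neighbouring text; it doesn't advance the match position.
The match spans [0:4] → 'jzhd'.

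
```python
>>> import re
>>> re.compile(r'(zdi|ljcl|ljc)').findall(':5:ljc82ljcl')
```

Branches in `(...|...)` are attempted left-to-right; the first branch that allows the whole pattern to succeed is taken.
Matches: at [3:6] match 'ljc', group 1 = 'ljc'; at [8:12] match 'ljcl', group 1 = 'ljcl'.
With a single group, `findall` returns only what that group captured — 2 items.

['ljc', 'ljcl']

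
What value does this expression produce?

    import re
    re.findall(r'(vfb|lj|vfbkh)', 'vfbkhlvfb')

Branches in `(...|...)` are attempted left-to-right; the first branch that allows the whole pattern to succeed is taken.
Scanning left to right: at [0:3] match 'vfb', group 1 = 'vfb'; at [6:9] match 'vfb', group 1 = 'vfb'.
With a single group, `findall` returns only what that group captured — 2 items.

['vfb', 'vfb']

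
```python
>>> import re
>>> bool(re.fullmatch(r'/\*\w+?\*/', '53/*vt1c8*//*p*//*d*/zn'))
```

False

`re.fullmatch` is like wrapping the pattern in `^…$` (in single-line mode).
Here the string isn't matched end-to-end, so the call returns None, and `bool(None)` is False.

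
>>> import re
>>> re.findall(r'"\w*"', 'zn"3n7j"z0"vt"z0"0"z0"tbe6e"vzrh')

Walking the string: at [2:8] → '"3n7j"'; at [10:14] → '"vt"'; at [16:19] → '"0"'; at [21:28] → '"tbe6e"'.
No capturing groups, so `findall` returns the 4 full match strings.

['"3n7j"', '"vt"', '"0"', '"tbe6e"']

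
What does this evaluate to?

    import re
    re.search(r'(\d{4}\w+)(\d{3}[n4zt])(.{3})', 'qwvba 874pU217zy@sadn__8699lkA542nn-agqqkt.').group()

'8699lkA542nn-a'

Pattern: exactly 4 of a digit, then one or more of a word character (captured); then exactly 3 of a digit, then one of [n4zt] (captured); then exactly 3 of any character (captured).
`search` walks the string left to right and returns the first match it finds.
The match spans [23:37] → '8699lkA542nn-a'.
Captured: group 1 = '8699lkA', group 2 = '542n', group 3 = 'n-a'.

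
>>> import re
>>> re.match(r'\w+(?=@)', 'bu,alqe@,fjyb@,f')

None

Lookahead/lookbehind check context without consuming it, so the matched span excludes the asserted characters.
`re.match` only tries the pattern at the start of the string.
Here the pattern fails at index 0, so the call returns None.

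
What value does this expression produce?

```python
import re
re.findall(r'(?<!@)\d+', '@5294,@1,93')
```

['294', '93']

Because the assertion is negative and zero-width, positions next to the forbidden text are skipped.
Walking the string: at [2:5] → '294'; at [9:11] → '93'.
No capturing groups, so `findall` returns the 2 full match strings.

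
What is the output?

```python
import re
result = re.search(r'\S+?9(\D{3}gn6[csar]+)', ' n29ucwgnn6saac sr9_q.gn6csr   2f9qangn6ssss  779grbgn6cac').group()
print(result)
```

sr9_q.gn6csr

The match spans [16:28] → 'sr9_q.gn6csr'.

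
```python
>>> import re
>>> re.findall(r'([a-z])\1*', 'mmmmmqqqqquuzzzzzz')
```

['m', 'q', 'u', 'z']

After group 1 captures some text, `\1` only succeeds where that same text appears again.
Walking the string: at [0:5] match 'mmmmm', group 1 = 'm'; at [5:10] match 'qqqqq', group 1 = 'q'; at [10:12] match 'uu', group 1 = 'u'; at [12:18] match 'zzzzzz', group 1 = 'z'.
Because there's exactly one group, `findall` drops the full match and keeps group 1 from each hit.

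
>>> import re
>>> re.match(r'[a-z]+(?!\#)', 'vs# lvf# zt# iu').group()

A negative assertion filters positions out without eating any characters.
With `match`, the pattern is implicitly anchored at the beginning.
The match spans [0:1] → 'v'.

'v'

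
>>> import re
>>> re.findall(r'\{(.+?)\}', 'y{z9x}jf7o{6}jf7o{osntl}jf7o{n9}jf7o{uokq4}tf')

`findall` collects group 1 from each match (5 total).

['z9x', '6', 'osntl', 'n9', 'uokq4']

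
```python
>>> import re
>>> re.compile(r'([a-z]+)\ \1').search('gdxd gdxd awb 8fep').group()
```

'gdxd gdxd'

A backreference is literal: `\1` must see the identical characters the first group matched.
The match spans [0:9] → 'gdxd gdxd'.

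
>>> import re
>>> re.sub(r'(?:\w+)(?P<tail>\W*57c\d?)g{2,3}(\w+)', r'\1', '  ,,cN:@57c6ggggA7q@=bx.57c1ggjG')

This matches one or more of a word character (non-capturing group); then zero or more of a non-word character, then the literal '57c', then optionally a digit (captured as 'tail'); then 2 to 3 of a literal 'g'; then one or more of a word character (captured).
Matches: at [4:19] → 'cN:@57c6ggggA7q'; at [21:32] → 'bx.57c1ggjG'.
The replacement refers to a captured group, so each match is rewritten using its own captured text.

'  ,,:@57c6@=.57c1'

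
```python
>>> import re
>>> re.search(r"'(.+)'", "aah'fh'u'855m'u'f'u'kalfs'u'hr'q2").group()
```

The match spans [3:31] → "'fh'u'855m'u'f'u'kalfs'u'hr'".

"'fh'u'855m'u'f'u'kalfs'u'hr'"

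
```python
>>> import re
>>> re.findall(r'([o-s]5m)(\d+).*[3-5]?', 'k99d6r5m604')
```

[('r5m', '604')]

The pattern matches a character in [o-s], then the literal '5m' (captured); then one or more of a digit (captured); then zero or more of any character, then optionally a character in [3-5].
Walking the string: at [5:11] match 'r5m604', groups = ('r5m', '604').
With 2 capturing groups, `findall` returns a 2-tuple per match.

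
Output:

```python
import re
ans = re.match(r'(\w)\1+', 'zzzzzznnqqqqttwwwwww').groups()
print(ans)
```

('z',)

After group 1 captures some text, `\1` only succeeds where that same text appears again.
`re.match` won't scan ahead — the pattern has to work from the very first character.
The match spans [0:6] → 'zzzzzz'.
Captured: group 1 = 'z'.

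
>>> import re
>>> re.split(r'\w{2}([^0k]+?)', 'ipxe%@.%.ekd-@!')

['', 'x', 'e%@.%.', 'd', '-@!']

With the lazy modifier that quantifier settles for the fewest repetitions that let the rest of the pattern succeed (the atoms after it are unaffected and can still be greedy).
With a capturing group present, the delimiter's captured portion is kept in the result list.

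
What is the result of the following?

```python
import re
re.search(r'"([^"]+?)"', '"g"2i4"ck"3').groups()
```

('g',)

The match spans [0:3] → '"g"'.
Captured: group 1 = 'g'.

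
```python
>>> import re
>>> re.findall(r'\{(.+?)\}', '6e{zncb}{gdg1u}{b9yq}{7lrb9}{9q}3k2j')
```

['zncb', 'gdg1u', 'b9yq', '7lrb9', '9q']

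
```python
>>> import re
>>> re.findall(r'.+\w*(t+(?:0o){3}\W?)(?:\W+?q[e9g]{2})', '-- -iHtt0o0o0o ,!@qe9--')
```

This matches one or more of any character, then zero or more of a word character; then one or more of a literal 't', then the literal '0o' repeated 3 times, then optionally a non-word character (captured); then one or more of a non-word character (lazy), then the literal 'q', then exactly 2 of one of [e9g] (non-capturing group).
`findall` collects group 1 from the one match (1 total).

['t0o0o0o ']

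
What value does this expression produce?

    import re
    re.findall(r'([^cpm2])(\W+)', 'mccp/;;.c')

The pattern matches any character except [cpm2] (captured); then one or more of a non-word character (captured).
Walking the string: at [4:8] match '/;;.', groups = ('/', ';;.').
With 2 capturing groups, `findall` returns a 2-tuple per match.

[('/', ';;.')]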